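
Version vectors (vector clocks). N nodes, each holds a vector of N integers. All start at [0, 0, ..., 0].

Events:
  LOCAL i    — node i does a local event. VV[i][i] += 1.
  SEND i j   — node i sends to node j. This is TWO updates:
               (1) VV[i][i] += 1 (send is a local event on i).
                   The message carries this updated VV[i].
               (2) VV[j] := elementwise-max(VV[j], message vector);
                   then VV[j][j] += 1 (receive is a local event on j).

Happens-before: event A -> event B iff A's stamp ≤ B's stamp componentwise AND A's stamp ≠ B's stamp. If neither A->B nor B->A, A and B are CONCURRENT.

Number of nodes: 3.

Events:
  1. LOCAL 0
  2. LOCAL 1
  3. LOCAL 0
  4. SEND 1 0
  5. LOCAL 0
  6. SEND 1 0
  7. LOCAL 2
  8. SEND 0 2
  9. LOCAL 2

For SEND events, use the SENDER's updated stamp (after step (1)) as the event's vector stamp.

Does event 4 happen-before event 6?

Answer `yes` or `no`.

Initial: VV[0]=[0, 0, 0]
Initial: VV[1]=[0, 0, 0]
Initial: VV[2]=[0, 0, 0]
Event 1: LOCAL 0: VV[0][0]++ -> VV[0]=[1, 0, 0]
Event 2: LOCAL 1: VV[1][1]++ -> VV[1]=[0, 1, 0]
Event 3: LOCAL 0: VV[0][0]++ -> VV[0]=[2, 0, 0]
Event 4: SEND 1->0: VV[1][1]++ -> VV[1]=[0, 2, 0], msg_vec=[0, 2, 0]; VV[0]=max(VV[0],msg_vec) then VV[0][0]++ -> VV[0]=[3, 2, 0]
Event 5: LOCAL 0: VV[0][0]++ -> VV[0]=[4, 2, 0]
Event 6: SEND 1->0: VV[1][1]++ -> VV[1]=[0, 3, 0], msg_vec=[0, 3, 0]; VV[0]=max(VV[0],msg_vec) then VV[0][0]++ -> VV[0]=[5, 3, 0]
Event 7: LOCAL 2: VV[2][2]++ -> VV[2]=[0, 0, 1]
Event 8: SEND 0->2: VV[0][0]++ -> VV[0]=[6, 3, 0], msg_vec=[6, 3, 0]; VV[2]=max(VV[2],msg_vec) then VV[2][2]++ -> VV[2]=[6, 3, 2]
Event 9: LOCAL 2: VV[2][2]++ -> VV[2]=[6, 3, 3]
Event 4 stamp: [0, 2, 0]
Event 6 stamp: [0, 3, 0]
[0, 2, 0] <= [0, 3, 0]? True. Equal? False. Happens-before: True

Answer: yes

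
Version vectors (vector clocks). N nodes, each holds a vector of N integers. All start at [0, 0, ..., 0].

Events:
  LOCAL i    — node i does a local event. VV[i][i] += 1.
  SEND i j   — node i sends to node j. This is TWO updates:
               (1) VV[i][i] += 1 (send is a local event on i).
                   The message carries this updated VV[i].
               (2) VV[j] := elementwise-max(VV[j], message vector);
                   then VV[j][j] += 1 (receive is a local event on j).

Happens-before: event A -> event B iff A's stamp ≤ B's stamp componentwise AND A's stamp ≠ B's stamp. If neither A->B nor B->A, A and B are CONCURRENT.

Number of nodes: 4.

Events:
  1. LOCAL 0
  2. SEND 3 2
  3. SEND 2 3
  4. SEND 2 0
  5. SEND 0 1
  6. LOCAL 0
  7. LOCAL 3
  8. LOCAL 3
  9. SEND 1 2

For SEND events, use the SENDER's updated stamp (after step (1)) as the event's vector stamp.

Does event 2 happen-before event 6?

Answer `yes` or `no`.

Answer: yes

Derivation:
Initial: VV[0]=[0, 0, 0, 0]
Initial: VV[1]=[0, 0, 0, 0]
Initial: VV[2]=[0, 0, 0, 0]
Initial: VV[3]=[0, 0, 0, 0]
Event 1: LOCAL 0: VV[0][0]++ -> VV[0]=[1, 0, 0, 0]
Event 2: SEND 3->2: VV[3][3]++ -> VV[3]=[0, 0, 0, 1], msg_vec=[0, 0, 0, 1]; VV[2]=max(VV[2],msg_vec) then VV[2][2]++ -> VV[2]=[0, 0, 1, 1]
Event 3: SEND 2->3: VV[2][2]++ -> VV[2]=[0, 0, 2, 1], msg_vec=[0, 0, 2, 1]; VV[3]=max(VV[3],msg_vec) then VV[3][3]++ -> VV[3]=[0, 0, 2, 2]
Event 4: SEND 2->0: VV[2][2]++ -> VV[2]=[0, 0, 3, 1], msg_vec=[0, 0, 3, 1]; VV[0]=max(VV[0],msg_vec) then VV[0][0]++ -> VV[0]=[2, 0, 3, 1]
Event 5: SEND 0->1: VV[0][0]++ -> VV[0]=[3, 0, 3, 1], msg_vec=[3, 0, 3, 1]; VV[1]=max(VV[1],msg_vec) then VV[1][1]++ -> VV[1]=[3, 1, 3, 1]
Event 6: LOCAL 0: VV[0][0]++ -> VV[0]=[4, 0, 3, 1]
Event 7: LOCAL 3: VV[3][3]++ -> VV[3]=[0, 0, 2, 3]
Event 8: LOCAL 3: VV[3][3]++ -> VV[3]=[0, 0, 2, 4]
Event 9: SEND 1->2: VV[1][1]++ -> VV[1]=[3, 2, 3, 1], msg_vec=[3, 2, 3, 1]; VV[2]=max(VV[2],msg_vec) then VV[2][2]++ -> VV[2]=[3, 2, 4, 1]
Event 2 stamp: [0, 0, 0, 1]
Event 6 stamp: [4, 0, 3, 1]
[0, 0, 0, 1] <= [4, 0, 3, 1]? True. Equal? False. Happens-before: True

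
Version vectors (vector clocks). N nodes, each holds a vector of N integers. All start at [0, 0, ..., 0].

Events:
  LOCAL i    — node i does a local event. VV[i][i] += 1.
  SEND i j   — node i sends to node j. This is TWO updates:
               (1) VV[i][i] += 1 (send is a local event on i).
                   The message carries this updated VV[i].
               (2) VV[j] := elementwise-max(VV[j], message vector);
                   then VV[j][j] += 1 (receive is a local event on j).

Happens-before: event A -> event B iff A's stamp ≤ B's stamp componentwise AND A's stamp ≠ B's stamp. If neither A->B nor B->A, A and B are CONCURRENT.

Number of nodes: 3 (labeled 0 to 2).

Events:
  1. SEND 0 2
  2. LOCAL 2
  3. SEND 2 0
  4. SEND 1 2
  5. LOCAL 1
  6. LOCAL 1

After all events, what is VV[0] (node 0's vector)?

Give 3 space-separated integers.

Answer: 2 0 3

Derivation:
Initial: VV[0]=[0, 0, 0]
Initial: VV[1]=[0, 0, 0]
Initial: VV[2]=[0, 0, 0]
Event 1: SEND 0->2: VV[0][0]++ -> VV[0]=[1, 0, 0], msg_vec=[1, 0, 0]; VV[2]=max(VV[2],msg_vec) then VV[2][2]++ -> VV[2]=[1, 0, 1]
Event 2: LOCAL 2: VV[2][2]++ -> VV[2]=[1, 0, 2]
Event 3: SEND 2->0: VV[2][2]++ -> VV[2]=[1, 0, 3], msg_vec=[1, 0, 3]; VV[0]=max(VV[0],msg_vec) then VV[0][0]++ -> VV[0]=[2, 0, 3]
Event 4: SEND 1->2: VV[1][1]++ -> VV[1]=[0, 1, 0], msg_vec=[0, 1, 0]; VV[2]=max(VV[2],msg_vec) then VV[2][2]++ -> VV[2]=[1, 1, 4]
Event 5: LOCAL 1: VV[1][1]++ -> VV[1]=[0, 2, 0]
Event 6: LOCAL 1: VV[1][1]++ -> VV[1]=[0, 3, 0]
Final vectors: VV[0]=[2, 0, 3]; VV[1]=[0, 3, 0]; VV[2]=[1, 1, 4]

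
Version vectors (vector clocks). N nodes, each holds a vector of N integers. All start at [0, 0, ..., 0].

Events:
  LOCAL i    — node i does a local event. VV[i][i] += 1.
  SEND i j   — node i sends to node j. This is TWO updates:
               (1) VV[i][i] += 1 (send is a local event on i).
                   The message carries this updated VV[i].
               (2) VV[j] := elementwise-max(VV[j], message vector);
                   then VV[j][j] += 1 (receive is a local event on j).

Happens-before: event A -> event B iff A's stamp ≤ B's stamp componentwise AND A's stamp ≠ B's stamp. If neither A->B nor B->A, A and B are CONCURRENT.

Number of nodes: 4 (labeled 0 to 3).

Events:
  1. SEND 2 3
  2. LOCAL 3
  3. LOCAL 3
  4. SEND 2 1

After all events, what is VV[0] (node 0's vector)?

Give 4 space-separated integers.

Answer: 0 0 0 0

Derivation:
Initial: VV[0]=[0, 0, 0, 0]
Initial: VV[1]=[0, 0, 0, 0]
Initial: VV[2]=[0, 0, 0, 0]
Initial: VV[3]=[0, 0, 0, 0]
Event 1: SEND 2->3: VV[2][2]++ -> VV[2]=[0, 0, 1, 0], msg_vec=[0, 0, 1, 0]; VV[3]=max(VV[3],msg_vec) then VV[3][3]++ -> VV[3]=[0, 0, 1, 1]
Event 2: LOCAL 3: VV[3][3]++ -> VV[3]=[0, 0, 1, 2]
Event 3: LOCAL 3: VV[3][3]++ -> VV[3]=[0, 0, 1, 3]
Event 4: SEND 2->1: VV[2][2]++ -> VV[2]=[0, 0, 2, 0], msg_vec=[0, 0, 2, 0]; VV[1]=max(VV[1],msg_vec) then VV[1][1]++ -> VV[1]=[0, 1, 2, 0]
Final vectors: VV[0]=[0, 0, 0, 0]; VV[1]=[0, 1, 2, 0]; VV[2]=[0, 0, 2, 0]; VV[3]=[0, 0, 1, 3]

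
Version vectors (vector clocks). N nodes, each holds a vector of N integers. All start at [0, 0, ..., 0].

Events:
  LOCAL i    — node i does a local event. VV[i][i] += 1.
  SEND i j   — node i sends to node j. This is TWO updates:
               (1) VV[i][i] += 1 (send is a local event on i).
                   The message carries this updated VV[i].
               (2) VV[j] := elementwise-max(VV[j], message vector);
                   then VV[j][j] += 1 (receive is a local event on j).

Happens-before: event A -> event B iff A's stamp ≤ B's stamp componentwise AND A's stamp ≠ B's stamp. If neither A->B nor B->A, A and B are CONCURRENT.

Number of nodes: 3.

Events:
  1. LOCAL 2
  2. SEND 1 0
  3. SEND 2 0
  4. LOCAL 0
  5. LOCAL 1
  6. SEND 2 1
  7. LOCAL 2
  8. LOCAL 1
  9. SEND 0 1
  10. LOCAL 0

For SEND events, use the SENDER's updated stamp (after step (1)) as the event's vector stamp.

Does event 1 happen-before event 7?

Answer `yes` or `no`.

Answer: yes

Derivation:
Initial: VV[0]=[0, 0, 0]
Initial: VV[1]=[0, 0, 0]
Initial: VV[2]=[0, 0, 0]
Event 1: LOCAL 2: VV[2][2]++ -> VV[2]=[0, 0, 1]
Event 2: SEND 1->0: VV[1][1]++ -> VV[1]=[0, 1, 0], msg_vec=[0, 1, 0]; VV[0]=max(VV[0],msg_vec) then VV[0][0]++ -> VV[0]=[1, 1, 0]
Event 3: SEND 2->0: VV[2][2]++ -> VV[2]=[0, 0, 2], msg_vec=[0, 0, 2]; VV[0]=max(VV[0],msg_vec) then VV[0][0]++ -> VV[0]=[2, 1, 2]
Event 4: LOCAL 0: VV[0][0]++ -> VV[0]=[3, 1, 2]
Event 5: LOCAL 1: VV[1][1]++ -> VV[1]=[0, 2, 0]
Event 6: SEND 2->1: VV[2][2]++ -> VV[2]=[0, 0, 3], msg_vec=[0, 0, 3]; VV[1]=max(VV[1],msg_vec) then VV[1][1]++ -> VV[1]=[0, 3, 3]
Event 7: LOCAL 2: VV[2][2]++ -> VV[2]=[0, 0, 4]
Event 8: LOCAL 1: VV[1][1]++ -> VV[1]=[0, 4, 3]
Event 9: SEND 0->1: VV[0][0]++ -> VV[0]=[4, 1, 2], msg_vec=[4, 1, 2]; VV[1]=max(VV[1],msg_vec) then VV[1][1]++ -> VV[1]=[4, 5, 3]
Event 10: LOCAL 0: VV[0][0]++ -> VV[0]=[5, 1, 2]
Event 1 stamp: [0, 0, 1]
Event 7 stamp: [0, 0, 4]
[0, 0, 1] <= [0, 0, 4]? True. Equal? False. Happens-before: True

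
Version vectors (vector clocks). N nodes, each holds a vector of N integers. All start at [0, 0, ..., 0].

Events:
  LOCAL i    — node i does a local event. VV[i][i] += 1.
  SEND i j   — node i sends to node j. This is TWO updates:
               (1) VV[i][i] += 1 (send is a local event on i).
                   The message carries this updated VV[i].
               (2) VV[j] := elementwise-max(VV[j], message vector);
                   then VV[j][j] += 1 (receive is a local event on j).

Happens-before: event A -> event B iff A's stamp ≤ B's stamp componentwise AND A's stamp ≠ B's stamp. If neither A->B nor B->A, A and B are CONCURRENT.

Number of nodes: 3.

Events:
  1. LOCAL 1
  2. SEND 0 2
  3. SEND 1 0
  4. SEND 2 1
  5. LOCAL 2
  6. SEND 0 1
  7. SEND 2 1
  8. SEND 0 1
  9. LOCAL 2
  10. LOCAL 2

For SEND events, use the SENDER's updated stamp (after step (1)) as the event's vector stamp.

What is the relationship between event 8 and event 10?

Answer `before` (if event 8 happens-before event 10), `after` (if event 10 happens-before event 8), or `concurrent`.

Initial: VV[0]=[0, 0, 0]
Initial: VV[1]=[0, 0, 0]
Initial: VV[2]=[0, 0, 0]
Event 1: LOCAL 1: VV[1][1]++ -> VV[1]=[0, 1, 0]
Event 2: SEND 0->2: VV[0][0]++ -> VV[0]=[1, 0, 0], msg_vec=[1, 0, 0]; VV[2]=max(VV[2],msg_vec) then VV[2][2]++ -> VV[2]=[1, 0, 1]
Event 3: SEND 1->0: VV[1][1]++ -> VV[1]=[0, 2, 0], msg_vec=[0, 2, 0]; VV[0]=max(VV[0],msg_vec) then VV[0][0]++ -> VV[0]=[2, 2, 0]
Event 4: SEND 2->1: VV[2][2]++ -> VV[2]=[1, 0, 2], msg_vec=[1, 0, 2]; VV[1]=max(VV[1],msg_vec) then VV[1][1]++ -> VV[1]=[1, 3, 2]
Event 5: LOCAL 2: VV[2][2]++ -> VV[2]=[1, 0, 3]
Event 6: SEND 0->1: VV[0][0]++ -> VV[0]=[3, 2, 0], msg_vec=[3, 2, 0]; VV[1]=max(VV[1],msg_vec) then VV[1][1]++ -> VV[1]=[3, 4, 2]
Event 7: SEND 2->1: VV[2][2]++ -> VV[2]=[1, 0, 4], msg_vec=[1, 0, 4]; VV[1]=max(VV[1],msg_vec) then VV[1][1]++ -> VV[1]=[3, 5, 4]
Event 8: SEND 0->1: VV[0][0]++ -> VV[0]=[4, 2, 0], msg_vec=[4, 2, 0]; VV[1]=max(VV[1],msg_vec) then VV[1][1]++ -> VV[1]=[4, 6, 4]
Event 9: LOCAL 2: VV[2][2]++ -> VV[2]=[1, 0, 5]
Event 10: LOCAL 2: VV[2][2]++ -> VV[2]=[1, 0, 6]
Event 8 stamp: [4, 2, 0]
Event 10 stamp: [1, 0, 6]
[4, 2, 0] <= [1, 0, 6]? False
[1, 0, 6] <= [4, 2, 0]? False
Relation: concurrent

Answer: concurrent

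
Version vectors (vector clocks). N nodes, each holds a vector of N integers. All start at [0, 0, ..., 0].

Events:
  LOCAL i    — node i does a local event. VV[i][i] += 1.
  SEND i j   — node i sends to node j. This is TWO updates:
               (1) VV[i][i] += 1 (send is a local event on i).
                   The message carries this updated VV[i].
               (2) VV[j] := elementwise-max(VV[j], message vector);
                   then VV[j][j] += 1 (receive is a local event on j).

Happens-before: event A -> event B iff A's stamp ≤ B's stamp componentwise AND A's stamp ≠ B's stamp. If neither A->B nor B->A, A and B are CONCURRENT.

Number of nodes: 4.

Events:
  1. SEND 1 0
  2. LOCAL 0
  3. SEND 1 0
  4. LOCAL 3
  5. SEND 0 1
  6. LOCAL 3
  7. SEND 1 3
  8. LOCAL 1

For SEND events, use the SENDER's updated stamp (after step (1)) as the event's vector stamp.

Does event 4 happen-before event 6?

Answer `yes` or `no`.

Answer: yes

Derivation:
Initial: VV[0]=[0, 0, 0, 0]
Initial: VV[1]=[0, 0, 0, 0]
Initial: VV[2]=[0, 0, 0, 0]
Initial: VV[3]=[0, 0, 0, 0]
Event 1: SEND 1->0: VV[1][1]++ -> VV[1]=[0, 1, 0, 0], msg_vec=[0, 1, 0, 0]; VV[0]=max(VV[0],msg_vec) then VV[0][0]++ -> VV[0]=[1, 1, 0, 0]
Event 2: LOCAL 0: VV[0][0]++ -> VV[0]=[2, 1, 0, 0]
Event 3: SEND 1->0: VV[1][1]++ -> VV[1]=[0, 2, 0, 0], msg_vec=[0, 2, 0, 0]; VV[0]=max(VV[0],msg_vec) then VV[0][0]++ -> VV[0]=[3, 2, 0, 0]
Event 4: LOCAL 3: VV[3][3]++ -> VV[3]=[0, 0, 0, 1]
Event 5: SEND 0->1: VV[0][0]++ -> VV[0]=[4, 2, 0, 0], msg_vec=[4, 2, 0, 0]; VV[1]=max(VV[1],msg_vec) then VV[1][1]++ -> VV[1]=[4, 3, 0, 0]
Event 6: LOCAL 3: VV[3][3]++ -> VV[3]=[0, 0, 0, 2]
Event 7: SEND 1->3: VV[1][1]++ -> VV[1]=[4, 4, 0, 0], msg_vec=[4, 4, 0, 0]; VV[3]=max(VV[3],msg_vec) then VV[3][3]++ -> VV[3]=[4, 4, 0, 3]
Event 8: LOCAL 1: VV[1][1]++ -> VV[1]=[4, 5, 0, 0]
Event 4 stamp: [0, 0, 0, 1]
Event 6 stamp: [0, 0, 0, 2]
[0, 0, 0, 1] <= [0, 0, 0, 2]? True. Equal? False. Happens-before: True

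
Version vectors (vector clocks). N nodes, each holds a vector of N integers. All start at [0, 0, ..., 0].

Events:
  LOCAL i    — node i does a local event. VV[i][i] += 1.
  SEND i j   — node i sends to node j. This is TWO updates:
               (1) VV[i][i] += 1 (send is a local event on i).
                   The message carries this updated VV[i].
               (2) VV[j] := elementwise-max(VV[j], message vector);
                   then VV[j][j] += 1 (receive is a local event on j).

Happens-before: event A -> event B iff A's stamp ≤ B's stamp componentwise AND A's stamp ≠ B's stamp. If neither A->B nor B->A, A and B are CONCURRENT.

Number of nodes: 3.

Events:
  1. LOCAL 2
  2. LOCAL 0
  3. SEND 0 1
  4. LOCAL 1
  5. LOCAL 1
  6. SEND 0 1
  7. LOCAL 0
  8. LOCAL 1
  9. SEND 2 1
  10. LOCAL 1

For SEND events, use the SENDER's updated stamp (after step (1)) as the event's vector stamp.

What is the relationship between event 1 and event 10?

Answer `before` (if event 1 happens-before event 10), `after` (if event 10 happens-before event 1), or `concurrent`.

Answer: before

Derivation:
Initial: VV[0]=[0, 0, 0]
Initial: VV[1]=[0, 0, 0]
Initial: VV[2]=[0, 0, 0]
Event 1: LOCAL 2: VV[2][2]++ -> VV[2]=[0, 0, 1]
Event 2: LOCAL 0: VV[0][0]++ -> VV[0]=[1, 0, 0]
Event 3: SEND 0->1: VV[0][0]++ -> VV[0]=[2, 0, 0], msg_vec=[2, 0, 0]; VV[1]=max(VV[1],msg_vec) then VV[1][1]++ -> VV[1]=[2, 1, 0]
Event 4: LOCAL 1: VV[1][1]++ -> VV[1]=[2, 2, 0]
Event 5: LOCAL 1: VV[1][1]++ -> VV[1]=[2, 3, 0]
Event 6: SEND 0->1: VV[0][0]++ -> VV[0]=[3, 0, 0], msg_vec=[3, 0, 0]; VV[1]=max(VV[1],msg_vec) then VV[1][1]++ -> VV[1]=[3, 4, 0]
Event 7: LOCAL 0: VV[0][0]++ -> VV[0]=[4, 0, 0]
Event 8: LOCAL 1: VV[1][1]++ -> VV[1]=[3, 5, 0]
Event 9: SEND 2->1: VV[2][2]++ -> VV[2]=[0, 0, 2], msg_vec=[0, 0, 2]; VV[1]=max(VV[1],msg_vec) then VV[1][1]++ -> VV[1]=[3, 6, 2]
Event 10: LOCAL 1: VV[1][1]++ -> VV[1]=[3, 7, 2]
Event 1 stamp: [0, 0, 1]
Event 10 stamp: [3, 7, 2]
[0, 0, 1] <= [3, 7, 2]? True
[3, 7, 2] <= [0, 0, 1]? False
Relation: before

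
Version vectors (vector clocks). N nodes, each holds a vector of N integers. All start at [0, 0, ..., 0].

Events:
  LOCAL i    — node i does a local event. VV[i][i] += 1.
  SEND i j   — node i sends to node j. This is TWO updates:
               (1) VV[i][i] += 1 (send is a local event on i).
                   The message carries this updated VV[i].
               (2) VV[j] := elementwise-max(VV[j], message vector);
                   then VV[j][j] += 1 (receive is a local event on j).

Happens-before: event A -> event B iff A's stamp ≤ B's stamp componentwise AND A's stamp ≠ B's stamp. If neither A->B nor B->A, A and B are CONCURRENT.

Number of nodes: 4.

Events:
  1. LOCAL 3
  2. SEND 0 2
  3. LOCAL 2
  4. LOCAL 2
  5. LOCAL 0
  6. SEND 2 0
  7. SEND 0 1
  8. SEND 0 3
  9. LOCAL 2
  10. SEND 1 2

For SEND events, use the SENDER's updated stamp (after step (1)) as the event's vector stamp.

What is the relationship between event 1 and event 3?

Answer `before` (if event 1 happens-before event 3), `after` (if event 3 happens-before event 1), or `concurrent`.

Initial: VV[0]=[0, 0, 0, 0]
Initial: VV[1]=[0, 0, 0, 0]
Initial: VV[2]=[0, 0, 0, 0]
Initial: VV[3]=[0, 0, 0, 0]
Event 1: LOCAL 3: VV[3][3]++ -> VV[3]=[0, 0, 0, 1]
Event 2: SEND 0->2: VV[0][0]++ -> VV[0]=[1, 0, 0, 0], msg_vec=[1, 0, 0, 0]; VV[2]=max(VV[2],msg_vec) then VV[2][2]++ -> VV[2]=[1, 0, 1, 0]
Event 3: LOCAL 2: VV[2][2]++ -> VV[2]=[1, 0, 2, 0]
Event 4: LOCAL 2: VV[2][2]++ -> VV[2]=[1, 0, 3, 0]
Event 5: LOCAL 0: VV[0][0]++ -> VV[0]=[2, 0, 0, 0]
Event 6: SEND 2->0: VV[2][2]++ -> VV[2]=[1, 0, 4, 0], msg_vec=[1, 0, 4, 0]; VV[0]=max(VV[0],msg_vec) then VV[0][0]++ -> VV[0]=[3, 0, 4, 0]
Event 7: SEND 0->1: VV[0][0]++ -> VV[0]=[4, 0, 4, 0], msg_vec=[4, 0, 4, 0]; VV[1]=max(VV[1],msg_vec) then VV[1][1]++ -> VV[1]=[4, 1, 4, 0]
Event 8: SEND 0->3: VV[0][0]++ -> VV[0]=[5, 0, 4, 0], msg_vec=[5, 0, 4, 0]; VV[3]=max(VV[3],msg_vec) then VV[3][3]++ -> VV[3]=[5, 0, 4, 2]
Event 9: LOCAL 2: VV[2][2]++ -> VV[2]=[1, 0, 5, 0]
Event 10: SEND 1->2: VV[1][1]++ -> VV[1]=[4, 2, 4, 0], msg_vec=[4, 2, 4, 0]; VV[2]=max(VV[2],msg_vec) then VV[2][2]++ -> VV[2]=[4, 2, 6, 0]
Event 1 stamp: [0, 0, 0, 1]
Event 3 stamp: [1, 0, 2, 0]
[0, 0, 0, 1] <= [1, 0, 2, 0]? False
[1, 0, 2, 0] <= [0, 0, 0, 1]? False
Relation: concurrent

Answer: concurrent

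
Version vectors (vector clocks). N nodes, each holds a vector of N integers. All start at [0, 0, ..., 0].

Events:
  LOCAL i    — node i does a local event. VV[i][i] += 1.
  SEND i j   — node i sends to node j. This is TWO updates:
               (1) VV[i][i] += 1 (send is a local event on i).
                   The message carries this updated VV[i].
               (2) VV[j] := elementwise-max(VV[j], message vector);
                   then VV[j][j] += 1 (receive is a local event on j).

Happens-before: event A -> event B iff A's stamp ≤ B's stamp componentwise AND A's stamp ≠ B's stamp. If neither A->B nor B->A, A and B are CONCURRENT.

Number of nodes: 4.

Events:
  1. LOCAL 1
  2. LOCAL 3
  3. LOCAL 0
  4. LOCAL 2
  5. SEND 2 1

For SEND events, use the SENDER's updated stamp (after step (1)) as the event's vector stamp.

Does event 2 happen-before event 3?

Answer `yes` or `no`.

Initial: VV[0]=[0, 0, 0, 0]
Initial: VV[1]=[0, 0, 0, 0]
Initial: VV[2]=[0, 0, 0, 0]
Initial: VV[3]=[0, 0, 0, 0]
Event 1: LOCAL 1: VV[1][1]++ -> VV[1]=[0, 1, 0, 0]
Event 2: LOCAL 3: VV[3][3]++ -> VV[3]=[0, 0, 0, 1]
Event 3: LOCAL 0: VV[0][0]++ -> VV[0]=[1, 0, 0, 0]
Event 4: LOCAL 2: VV[2][2]++ -> VV[2]=[0, 0, 1, 0]
Event 5: SEND 2->1: VV[2][2]++ -> VV[2]=[0, 0, 2, 0], msg_vec=[0, 0, 2, 0]; VV[1]=max(VV[1],msg_vec) then VV[1][1]++ -> VV[1]=[0, 2, 2, 0]
Event 2 stamp: [0, 0, 0, 1]
Event 3 stamp: [1, 0, 0, 0]
[0, 0, 0, 1] <= [1, 0, 0, 0]? False. Equal? False. Happens-before: False

Answer: no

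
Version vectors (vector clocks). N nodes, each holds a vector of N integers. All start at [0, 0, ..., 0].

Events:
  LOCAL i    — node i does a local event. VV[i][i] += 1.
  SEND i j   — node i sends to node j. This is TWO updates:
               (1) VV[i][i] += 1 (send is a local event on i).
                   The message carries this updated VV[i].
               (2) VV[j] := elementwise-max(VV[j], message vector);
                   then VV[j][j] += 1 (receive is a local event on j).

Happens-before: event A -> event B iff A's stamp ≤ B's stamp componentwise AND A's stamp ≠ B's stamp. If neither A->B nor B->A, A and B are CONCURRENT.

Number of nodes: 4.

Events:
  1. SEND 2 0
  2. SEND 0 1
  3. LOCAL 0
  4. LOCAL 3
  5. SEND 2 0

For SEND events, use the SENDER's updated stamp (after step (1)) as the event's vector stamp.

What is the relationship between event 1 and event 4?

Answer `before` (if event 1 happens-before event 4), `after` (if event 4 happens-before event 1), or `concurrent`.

Initial: VV[0]=[0, 0, 0, 0]
Initial: VV[1]=[0, 0, 0, 0]
Initial: VV[2]=[0, 0, 0, 0]
Initial: VV[3]=[0, 0, 0, 0]
Event 1: SEND 2->0: VV[2][2]++ -> VV[2]=[0, 0, 1, 0], msg_vec=[0, 0, 1, 0]; VV[0]=max(VV[0],msg_vec) then VV[0][0]++ -> VV[0]=[1, 0, 1, 0]
Event 2: SEND 0->1: VV[0][0]++ -> VV[0]=[2, 0, 1, 0], msg_vec=[2, 0, 1, 0]; VV[1]=max(VV[1],msg_vec) then VV[1][1]++ -> VV[1]=[2, 1, 1, 0]
Event 3: LOCAL 0: VV[0][0]++ -> VV[0]=[3, 0, 1, 0]
Event 4: LOCAL 3: VV[3][3]++ -> VV[3]=[0, 0, 0, 1]
Event 5: SEND 2->0: VV[2][2]++ -> VV[2]=[0, 0, 2, 0], msg_vec=[0, 0, 2, 0]; VV[0]=max(VV[0],msg_vec) then VV[0][0]++ -> VV[0]=[4, 0, 2, 0]
Event 1 stamp: [0, 0, 1, 0]
Event 4 stamp: [0, 0, 0, 1]
[0, 0, 1, 0] <= [0, 0, 0, 1]? False
[0, 0, 0, 1] <= [0, 0, 1, 0]? False
Relation: concurrent

Answer: concurrent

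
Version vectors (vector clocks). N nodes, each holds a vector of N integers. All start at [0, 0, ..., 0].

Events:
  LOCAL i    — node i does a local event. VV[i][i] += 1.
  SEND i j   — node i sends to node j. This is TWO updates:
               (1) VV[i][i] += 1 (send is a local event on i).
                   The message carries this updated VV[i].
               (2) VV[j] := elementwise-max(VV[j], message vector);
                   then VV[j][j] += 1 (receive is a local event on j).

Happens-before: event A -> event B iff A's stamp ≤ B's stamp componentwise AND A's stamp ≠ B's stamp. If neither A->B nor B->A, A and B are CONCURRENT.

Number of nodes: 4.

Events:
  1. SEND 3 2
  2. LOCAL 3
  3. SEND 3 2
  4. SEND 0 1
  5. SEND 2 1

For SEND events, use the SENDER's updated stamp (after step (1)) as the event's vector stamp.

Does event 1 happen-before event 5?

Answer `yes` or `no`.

Initial: VV[0]=[0, 0, 0, 0]
Initial: VV[1]=[0, 0, 0, 0]
Initial: VV[2]=[0, 0, 0, 0]
Initial: VV[3]=[0, 0, 0, 0]
Event 1: SEND 3->2: VV[3][3]++ -> VV[3]=[0, 0, 0, 1], msg_vec=[0, 0, 0, 1]; VV[2]=max(VV[2],msg_vec) then VV[2][2]++ -> VV[2]=[0, 0, 1, 1]
Event 2: LOCAL 3: VV[3][3]++ -> VV[3]=[0, 0, 0, 2]
Event 3: SEND 3->2: VV[3][3]++ -> VV[3]=[0, 0, 0, 3], msg_vec=[0, 0, 0, 3]; VV[2]=max(VV[2],msg_vec) then VV[2][2]++ -> VV[2]=[0, 0, 2, 3]
Event 4: SEND 0->1: VV[0][0]++ -> VV[0]=[1, 0, 0, 0], msg_vec=[1, 0, 0, 0]; VV[1]=max(VV[1],msg_vec) then VV[1][1]++ -> VV[1]=[1, 1, 0, 0]
Event 5: SEND 2->1: VV[2][2]++ -> VV[2]=[0, 0, 3, 3], msg_vec=[0, 0, 3, 3]; VV[1]=max(VV[1],msg_vec) then VV[1][1]++ -> VV[1]=[1, 2, 3, 3]
Event 1 stamp: [0, 0, 0, 1]
Event 5 stamp: [0, 0, 3, 3]
[0, 0, 0, 1] <= [0, 0, 3, 3]? True. Equal? False. Happens-before: True

Answer: yes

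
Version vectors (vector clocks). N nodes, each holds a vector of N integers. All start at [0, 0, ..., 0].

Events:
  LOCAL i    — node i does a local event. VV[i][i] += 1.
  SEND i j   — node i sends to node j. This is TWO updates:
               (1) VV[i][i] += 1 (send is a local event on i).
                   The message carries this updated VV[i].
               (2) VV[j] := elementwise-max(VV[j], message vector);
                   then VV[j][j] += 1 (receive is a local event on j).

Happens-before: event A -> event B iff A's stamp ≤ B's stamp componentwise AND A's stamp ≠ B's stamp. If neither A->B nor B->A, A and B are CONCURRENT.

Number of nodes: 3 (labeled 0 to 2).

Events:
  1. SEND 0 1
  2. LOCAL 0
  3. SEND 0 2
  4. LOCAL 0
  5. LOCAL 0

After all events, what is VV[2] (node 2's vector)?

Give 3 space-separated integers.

Answer: 3 0 1

Derivation:
Initial: VV[0]=[0, 0, 0]
Initial: VV[1]=[0, 0, 0]
Initial: VV[2]=[0, 0, 0]
Event 1: SEND 0->1: VV[0][0]++ -> VV[0]=[1, 0, 0], msg_vec=[1, 0, 0]; VV[1]=max(VV[1],msg_vec) then VV[1][1]++ -> VV[1]=[1, 1, 0]
Event 2: LOCAL 0: VV[0][0]++ -> VV[0]=[2, 0, 0]
Event 3: SEND 0->2: VV[0][0]++ -> VV[0]=[3, 0, 0], msg_vec=[3, 0, 0]; VV[2]=max(VV[2],msg_vec) then VV[2][2]++ -> VV[2]=[3, 0, 1]
Event 4: LOCAL 0: VV[0][0]++ -> VV[0]=[4, 0, 0]
Event 5: LOCAL 0: VV[0][0]++ -> VV[0]=[5, 0, 0]
Final vectors: VV[0]=[5, 0, 0]; VV[1]=[1, 1, 0]; VV[2]=[3, 0, 1]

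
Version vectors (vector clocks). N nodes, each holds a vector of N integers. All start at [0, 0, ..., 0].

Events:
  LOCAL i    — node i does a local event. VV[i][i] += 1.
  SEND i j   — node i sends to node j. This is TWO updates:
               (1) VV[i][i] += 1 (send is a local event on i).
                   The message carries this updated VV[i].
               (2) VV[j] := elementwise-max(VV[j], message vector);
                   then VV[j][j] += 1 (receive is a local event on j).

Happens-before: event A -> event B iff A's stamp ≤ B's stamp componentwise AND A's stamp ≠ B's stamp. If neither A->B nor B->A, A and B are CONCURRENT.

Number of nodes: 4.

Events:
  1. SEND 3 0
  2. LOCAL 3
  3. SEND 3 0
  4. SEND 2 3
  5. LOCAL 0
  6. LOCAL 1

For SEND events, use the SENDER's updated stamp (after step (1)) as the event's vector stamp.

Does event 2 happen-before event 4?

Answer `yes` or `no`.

Answer: no

Derivation:
Initial: VV[0]=[0, 0, 0, 0]
Initial: VV[1]=[0, 0, 0, 0]
Initial: VV[2]=[0, 0, 0, 0]
Initial: VV[3]=[0, 0, 0, 0]
Event 1: SEND 3->0: VV[3][3]++ -> VV[3]=[0, 0, 0, 1], msg_vec=[0, 0, 0, 1]; VV[0]=max(VV[0],msg_vec) then VV[0][0]++ -> VV[0]=[1, 0, 0, 1]
Event 2: LOCAL 3: VV[3][3]++ -> VV[3]=[0, 0, 0, 2]
Event 3: SEND 3->0: VV[3][3]++ -> VV[3]=[0, 0, 0, 3], msg_vec=[0, 0, 0, 3]; VV[0]=max(VV[0],msg_vec) then VV[0][0]++ -> VV[0]=[2, 0, 0, 3]
Event 4: SEND 2->3: VV[2][2]++ -> VV[2]=[0, 0, 1, 0], msg_vec=[0, 0, 1, 0]; VV[3]=max(VV[3],msg_vec) then VV[3][3]++ -> VV[3]=[0, 0, 1, 4]
Event 5: LOCAL 0: VV[0][0]++ -> VV[0]=[3, 0, 0, 3]
Event 6: LOCAL 1: VV[1][1]++ -> VV[1]=[0, 1, 0, 0]
Event 2 stamp: [0, 0, 0, 2]
Event 4 stamp: [0, 0, 1, 0]
[0, 0, 0, 2] <= [0, 0, 1, 0]? False. Equal? False. Happens-before: False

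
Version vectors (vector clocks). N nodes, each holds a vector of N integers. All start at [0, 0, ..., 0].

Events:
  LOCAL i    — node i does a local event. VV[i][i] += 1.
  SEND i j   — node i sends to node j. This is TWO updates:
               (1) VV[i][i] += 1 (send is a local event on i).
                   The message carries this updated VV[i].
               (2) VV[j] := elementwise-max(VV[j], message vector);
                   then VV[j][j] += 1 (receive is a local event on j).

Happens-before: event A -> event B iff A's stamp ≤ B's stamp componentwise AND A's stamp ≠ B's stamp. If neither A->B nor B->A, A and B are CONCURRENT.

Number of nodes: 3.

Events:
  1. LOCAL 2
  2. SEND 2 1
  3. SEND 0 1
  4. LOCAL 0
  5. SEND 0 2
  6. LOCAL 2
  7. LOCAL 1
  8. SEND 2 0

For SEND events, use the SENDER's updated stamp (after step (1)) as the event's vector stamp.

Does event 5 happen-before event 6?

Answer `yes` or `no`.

Answer: yes

Derivation:
Initial: VV[0]=[0, 0, 0]
Initial: VV[1]=[0, 0, 0]
Initial: VV[2]=[0, 0, 0]
Event 1: LOCAL 2: VV[2][2]++ -> VV[2]=[0, 0, 1]
Event 2: SEND 2->1: VV[2][2]++ -> VV[2]=[0, 0, 2], msg_vec=[0, 0, 2]; VV[1]=max(VV[1],msg_vec) then VV[1][1]++ -> VV[1]=[0, 1, 2]
Event 3: SEND 0->1: VV[0][0]++ -> VV[0]=[1, 0, 0], msg_vec=[1, 0, 0]; VV[1]=max(VV[1],msg_vec) then VV[1][1]++ -> VV[1]=[1, 2, 2]
Event 4: LOCAL 0: VV[0][0]++ -> VV[0]=[2, 0, 0]
Event 5: SEND 0->2: VV[0][0]++ -> VV[0]=[3, 0, 0], msg_vec=[3, 0, 0]; VV[2]=max(VV[2],msg_vec) then VV[2][2]++ -> VV[2]=[3, 0, 3]
Event 6: LOCAL 2: VV[2][2]++ -> VV[2]=[3, 0, 4]
Event 7: LOCAL 1: VV[1][1]++ -> VV[1]=[1, 3, 2]
Event 8: SEND 2->0: VV[2][2]++ -> VV[2]=[3, 0, 5], msg_vec=[3, 0, 5]; VV[0]=max(VV[0],msg_vec) then VV[0][0]++ -> VV[0]=[4, 0, 5]
Event 5 stamp: [3, 0, 0]
Event 6 stamp: [3, 0, 4]
[3, 0, 0] <= [3, 0, 4]? True. Equal? False. Happens-before: True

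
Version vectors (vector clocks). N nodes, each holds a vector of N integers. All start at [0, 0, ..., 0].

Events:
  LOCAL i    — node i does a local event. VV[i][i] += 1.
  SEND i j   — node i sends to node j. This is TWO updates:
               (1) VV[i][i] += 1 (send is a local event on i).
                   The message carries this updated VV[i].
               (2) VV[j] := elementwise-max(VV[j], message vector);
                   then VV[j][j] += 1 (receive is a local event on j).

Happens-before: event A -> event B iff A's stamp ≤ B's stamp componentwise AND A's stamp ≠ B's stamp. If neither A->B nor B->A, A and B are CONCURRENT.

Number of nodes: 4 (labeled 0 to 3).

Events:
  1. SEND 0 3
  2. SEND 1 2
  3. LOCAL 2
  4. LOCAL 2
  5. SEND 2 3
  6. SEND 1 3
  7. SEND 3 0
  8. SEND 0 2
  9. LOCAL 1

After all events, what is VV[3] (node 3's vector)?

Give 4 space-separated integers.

Initial: VV[0]=[0, 0, 0, 0]
Initial: VV[1]=[0, 0, 0, 0]
Initial: VV[2]=[0, 0, 0, 0]
Initial: VV[3]=[0, 0, 0, 0]
Event 1: SEND 0->3: VV[0][0]++ -> VV[0]=[1, 0, 0, 0], msg_vec=[1, 0, 0, 0]; VV[3]=max(VV[3],msg_vec) then VV[3][3]++ -> VV[3]=[1, 0, 0, 1]
Event 2: SEND 1->2: VV[1][1]++ -> VV[1]=[0, 1, 0, 0], msg_vec=[0, 1, 0, 0]; VV[2]=max(VV[2],msg_vec) then VV[2][2]++ -> VV[2]=[0, 1, 1, 0]
Event 3: LOCAL 2: VV[2][2]++ -> VV[2]=[0, 1, 2, 0]
Event 4: LOCAL 2: VV[2][2]++ -> VV[2]=[0, 1, 3, 0]
Event 5: SEND 2->3: VV[2][2]++ -> VV[2]=[0, 1, 4, 0], msg_vec=[0, 1, 4, 0]; VV[3]=max(VV[3],msg_vec) then VV[3][3]++ -> VV[3]=[1, 1, 4, 2]
Event 6: SEND 1->3: VV[1][1]++ -> VV[1]=[0, 2, 0, 0], msg_vec=[0, 2, 0, 0]; VV[3]=max(VV[3],msg_vec) then VV[3][3]++ -> VV[3]=[1, 2, 4, 3]
Event 7: SEND 3->0: VV[3][3]++ -> VV[3]=[1, 2, 4, 4], msg_vec=[1, 2, 4, 4]; VV[0]=max(VV[0],msg_vec) then VV[0][0]++ -> VV[0]=[2, 2, 4, 4]
Event 8: SEND 0->2: VV[0][0]++ -> VV[0]=[3, 2, 4, 4], msg_vec=[3, 2, 4, 4]; VV[2]=max(VV[2],msg_vec) then VV[2][2]++ -> VV[2]=[3, 2, 5, 4]
Event 9: LOCAL 1: VV[1][1]++ -> VV[1]=[0, 3, 0, 0]
Final vectors: VV[0]=[3, 2, 4, 4]; VV[1]=[0, 3, 0, 0]; VV[2]=[3, 2, 5, 4]; VV[3]=[1, 2, 4, 4]

Answer: 1 2 4 4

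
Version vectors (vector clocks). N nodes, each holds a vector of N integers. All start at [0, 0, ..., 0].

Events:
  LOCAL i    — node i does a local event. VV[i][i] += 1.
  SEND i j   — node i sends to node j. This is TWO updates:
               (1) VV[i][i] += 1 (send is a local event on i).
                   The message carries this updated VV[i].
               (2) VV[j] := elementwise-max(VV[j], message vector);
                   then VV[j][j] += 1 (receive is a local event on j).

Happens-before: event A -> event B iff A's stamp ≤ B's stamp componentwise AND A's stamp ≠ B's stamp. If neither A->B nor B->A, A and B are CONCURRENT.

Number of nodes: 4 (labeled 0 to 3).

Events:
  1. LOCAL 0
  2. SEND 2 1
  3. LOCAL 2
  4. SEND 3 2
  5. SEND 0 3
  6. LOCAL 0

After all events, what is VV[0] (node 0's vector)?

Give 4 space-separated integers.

Initial: VV[0]=[0, 0, 0, 0]
Initial: VV[1]=[0, 0, 0, 0]
Initial: VV[2]=[0, 0, 0, 0]
Initial: VV[3]=[0, 0, 0, 0]
Event 1: LOCAL 0: VV[0][0]++ -> VV[0]=[1, 0, 0, 0]
Event 2: SEND 2->1: VV[2][2]++ -> VV[2]=[0, 0, 1, 0], msg_vec=[0, 0, 1, 0]; VV[1]=max(VV[1],msg_vec) then VV[1][1]++ -> VV[1]=[0, 1, 1, 0]
Event 3: LOCAL 2: VV[2][2]++ -> VV[2]=[0, 0, 2, 0]
Event 4: SEND 3->2: VV[3][3]++ -> VV[3]=[0, 0, 0, 1], msg_vec=[0, 0, 0, 1]; VV[2]=max(VV[2],msg_vec) then VV[2][2]++ -> VV[2]=[0, 0, 3, 1]
Event 5: SEND 0->3: VV[0][0]++ -> VV[0]=[2, 0, 0, 0], msg_vec=[2, 0, 0, 0]; VV[3]=max(VV[3],msg_vec) then VV[3][3]++ -> VV[3]=[2, 0, 0, 2]
Event 6: LOCAL 0: VV[0][0]++ -> VV[0]=[3, 0, 0, 0]
Final vectors: VV[0]=[3, 0, 0, 0]; VV[1]=[0, 1, 1, 0]; VV[2]=[0, 0, 3, 1]; VV[3]=[2, 0, 0, 2]

Answer: 3 0 0 0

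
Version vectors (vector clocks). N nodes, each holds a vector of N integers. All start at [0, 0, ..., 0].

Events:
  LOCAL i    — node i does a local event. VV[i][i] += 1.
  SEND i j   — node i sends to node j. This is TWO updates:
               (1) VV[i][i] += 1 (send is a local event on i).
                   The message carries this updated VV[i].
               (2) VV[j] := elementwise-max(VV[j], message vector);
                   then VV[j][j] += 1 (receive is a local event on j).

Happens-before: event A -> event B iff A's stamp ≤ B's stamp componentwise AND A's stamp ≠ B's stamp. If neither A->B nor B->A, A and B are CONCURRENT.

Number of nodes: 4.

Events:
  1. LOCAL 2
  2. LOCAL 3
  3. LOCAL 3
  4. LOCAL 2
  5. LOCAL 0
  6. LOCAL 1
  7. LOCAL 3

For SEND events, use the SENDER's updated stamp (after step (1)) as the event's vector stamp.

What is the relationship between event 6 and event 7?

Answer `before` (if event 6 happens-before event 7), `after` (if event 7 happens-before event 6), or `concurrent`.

Answer: concurrent

Derivation:
Initial: VV[0]=[0, 0, 0, 0]
Initial: VV[1]=[0, 0, 0, 0]
Initial: VV[2]=[0, 0, 0, 0]
Initial: VV[3]=[0, 0, 0, 0]
Event 1: LOCAL 2: VV[2][2]++ -> VV[2]=[0, 0, 1, 0]
Event 2: LOCAL 3: VV[3][3]++ -> VV[3]=[0, 0, 0, 1]
Event 3: LOCAL 3: VV[3][3]++ -> VV[3]=[0, 0, 0, 2]
Event 4: LOCAL 2: VV[2][2]++ -> VV[2]=[0, 0, 2, 0]
Event 5: LOCAL 0: VV[0][0]++ -> VV[0]=[1, 0, 0, 0]
Event 6: LOCAL 1: VV[1][1]++ -> VV[1]=[0, 1, 0, 0]
Event 7: LOCAL 3: VV[3][3]++ -> VV[3]=[0, 0, 0, 3]
Event 6 stamp: [0, 1, 0, 0]
Event 7 stamp: [0, 0, 0, 3]
[0, 1, 0, 0] <= [0, 0, 0, 3]? False
[0, 0, 0, 3] <= [0, 1, 0, 0]? False
Relation: concurrent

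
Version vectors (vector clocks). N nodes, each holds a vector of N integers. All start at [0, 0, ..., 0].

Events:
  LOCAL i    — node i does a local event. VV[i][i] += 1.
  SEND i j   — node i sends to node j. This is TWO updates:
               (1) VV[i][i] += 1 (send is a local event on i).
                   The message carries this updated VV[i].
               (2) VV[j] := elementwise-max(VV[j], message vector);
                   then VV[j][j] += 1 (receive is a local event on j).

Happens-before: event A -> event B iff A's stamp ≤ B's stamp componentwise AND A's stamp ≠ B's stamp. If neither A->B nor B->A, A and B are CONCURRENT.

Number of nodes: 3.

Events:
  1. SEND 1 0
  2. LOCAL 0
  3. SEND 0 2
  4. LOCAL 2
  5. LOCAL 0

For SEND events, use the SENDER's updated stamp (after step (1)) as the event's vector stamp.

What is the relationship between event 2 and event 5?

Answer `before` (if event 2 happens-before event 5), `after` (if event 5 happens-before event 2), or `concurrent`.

Initial: VV[0]=[0, 0, 0]
Initial: VV[1]=[0, 0, 0]
Initial: VV[2]=[0, 0, 0]
Event 1: SEND 1->0: VV[1][1]++ -> VV[1]=[0, 1, 0], msg_vec=[0, 1, 0]; VV[0]=max(VV[0],msg_vec) then VV[0][0]++ -> VV[0]=[1, 1, 0]
Event 2: LOCAL 0: VV[0][0]++ -> VV[0]=[2, 1, 0]
Event 3: SEND 0->2: VV[0][0]++ -> VV[0]=[3, 1, 0], msg_vec=[3, 1, 0]; VV[2]=max(VV[2],msg_vec) then VV[2][2]++ -> VV[2]=[3, 1, 1]
Event 4: LOCAL 2: VV[2][2]++ -> VV[2]=[3, 1, 2]
Event 5: LOCAL 0: VV[0][0]++ -> VV[0]=[4, 1, 0]
Event 2 stamp: [2, 1, 0]
Event 5 stamp: [4, 1, 0]
[2, 1, 0] <= [4, 1, 0]? True
[4, 1, 0] <= [2, 1, 0]? False
Relation: before

Answer: before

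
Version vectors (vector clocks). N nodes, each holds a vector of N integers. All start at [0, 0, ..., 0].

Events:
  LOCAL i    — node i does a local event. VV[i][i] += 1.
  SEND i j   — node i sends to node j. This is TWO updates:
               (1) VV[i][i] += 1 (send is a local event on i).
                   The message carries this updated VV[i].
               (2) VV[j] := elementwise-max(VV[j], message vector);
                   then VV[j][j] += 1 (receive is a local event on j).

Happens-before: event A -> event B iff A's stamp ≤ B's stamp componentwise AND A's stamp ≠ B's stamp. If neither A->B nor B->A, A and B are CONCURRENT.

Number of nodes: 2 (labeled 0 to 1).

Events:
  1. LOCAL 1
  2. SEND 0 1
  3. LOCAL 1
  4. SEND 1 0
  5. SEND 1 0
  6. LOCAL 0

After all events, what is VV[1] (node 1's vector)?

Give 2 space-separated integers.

Initial: VV[0]=[0, 0]
Initial: VV[1]=[0, 0]
Event 1: LOCAL 1: VV[1][1]++ -> VV[1]=[0, 1]
Event 2: SEND 0->1: VV[0][0]++ -> VV[0]=[1, 0], msg_vec=[1, 0]; VV[1]=max(VV[1],msg_vec) then VV[1][1]++ -> VV[1]=[1, 2]
Event 3: LOCAL 1: VV[1][1]++ -> VV[1]=[1, 3]
Event 4: SEND 1->0: VV[1][1]++ -> VV[1]=[1, 4], msg_vec=[1, 4]; VV[0]=max(VV[0],msg_vec) then VV[0][0]++ -> VV[0]=[2, 4]
Event 5: SEND 1->0: VV[1][1]++ -> VV[1]=[1, 5], msg_vec=[1, 5]; VV[0]=max(VV[0],msg_vec) then VV[0][0]++ -> VV[0]=[3, 5]
Event 6: LOCAL 0: VV[0][0]++ -> VV[0]=[4, 5]
Final vectors: VV[0]=[4, 5]; VV[1]=[1, 5]

Answer: 1 5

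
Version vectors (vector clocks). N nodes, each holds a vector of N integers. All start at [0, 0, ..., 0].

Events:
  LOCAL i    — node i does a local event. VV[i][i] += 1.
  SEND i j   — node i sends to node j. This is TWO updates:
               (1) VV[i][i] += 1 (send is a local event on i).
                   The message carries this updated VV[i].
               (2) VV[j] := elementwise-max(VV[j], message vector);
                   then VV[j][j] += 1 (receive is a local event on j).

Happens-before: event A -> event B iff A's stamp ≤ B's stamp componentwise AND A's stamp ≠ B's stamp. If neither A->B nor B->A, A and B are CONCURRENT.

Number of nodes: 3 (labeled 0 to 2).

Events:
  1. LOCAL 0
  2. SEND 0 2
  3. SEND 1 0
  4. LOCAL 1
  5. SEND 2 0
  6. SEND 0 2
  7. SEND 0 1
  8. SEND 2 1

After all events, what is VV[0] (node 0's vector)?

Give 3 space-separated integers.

Answer: 6 1 2

Derivation:
Initial: VV[0]=[0, 0, 0]
Initial: VV[1]=[0, 0, 0]
Initial: VV[2]=[0, 0, 0]
Event 1: LOCAL 0: VV[0][0]++ -> VV[0]=[1, 0, 0]
Event 2: SEND 0->2: VV[0][0]++ -> VV[0]=[2, 0, 0], msg_vec=[2, 0, 0]; VV[2]=max(VV[2],msg_vec) then VV[2][2]++ -> VV[2]=[2, 0, 1]
Event 3: SEND 1->0: VV[1][1]++ -> VV[1]=[0, 1, 0], msg_vec=[0, 1, 0]; VV[0]=max(VV[0],msg_vec) then VV[0][0]++ -> VV[0]=[3, 1, 0]
Event 4: LOCAL 1: VV[1][1]++ -> VV[1]=[0, 2, 0]
Event 5: SEND 2->0: VV[2][2]++ -> VV[2]=[2, 0, 2], msg_vec=[2, 0, 2]; VV[0]=max(VV[0],msg_vec) then VV[0][0]++ -> VV[0]=[4, 1, 2]
Event 6: SEND 0->2: VV[0][0]++ -> VV[0]=[5, 1, 2], msg_vec=[5, 1, 2]; VV[2]=max(VV[2],msg_vec) then VV[2][2]++ -> VV[2]=[5, 1, 3]
Event 7: SEND 0->1: VV[0][0]++ -> VV[0]=[6, 1, 2], msg_vec=[6, 1, 2]; VV[1]=max(VV[1],msg_vec) then VV[1][1]++ -> VV[1]=[6, 3, 2]
Event 8: SEND 2->1: VV[2][2]++ -> VV[2]=[5, 1, 4], msg_vec=[5, 1, 4]; VV[1]=max(VV[1],msg_vec) then VV[1][1]++ -> VV[1]=[6, 4, 4]
Final vectors: VV[0]=[6, 1, 2]; VV[1]=[6, 4, 4]; VV[2]=[5, 1, 4]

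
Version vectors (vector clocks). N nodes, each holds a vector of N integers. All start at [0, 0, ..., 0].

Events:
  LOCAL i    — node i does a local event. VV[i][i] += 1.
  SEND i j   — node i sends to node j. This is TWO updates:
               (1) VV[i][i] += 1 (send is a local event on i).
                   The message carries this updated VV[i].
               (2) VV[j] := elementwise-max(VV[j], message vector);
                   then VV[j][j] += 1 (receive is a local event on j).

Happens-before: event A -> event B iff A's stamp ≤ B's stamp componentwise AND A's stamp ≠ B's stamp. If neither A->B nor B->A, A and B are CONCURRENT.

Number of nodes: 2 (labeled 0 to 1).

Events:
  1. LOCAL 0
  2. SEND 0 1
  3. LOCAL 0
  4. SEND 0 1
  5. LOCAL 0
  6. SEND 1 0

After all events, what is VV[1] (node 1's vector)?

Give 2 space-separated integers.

Answer: 4 3

Derivation:
Initial: VV[0]=[0, 0]
Initial: VV[1]=[0, 0]
Event 1: LOCAL 0: VV[0][0]++ -> VV[0]=[1, 0]
Event 2: SEND 0->1: VV[0][0]++ -> VV[0]=[2, 0], msg_vec=[2, 0]; VV[1]=max(VV[1],msg_vec) then VV[1][1]++ -> VV[1]=[2, 1]
Event 3: LOCAL 0: VV[0][0]++ -> VV[0]=[3, 0]
Event 4: SEND 0->1: VV[0][0]++ -> VV[0]=[4, 0], msg_vec=[4, 0]; VV[1]=max(VV[1],msg_vec) then VV[1][1]++ -> VV[1]=[4, 2]
Event 5: LOCAL 0: VV[0][0]++ -> VV[0]=[5, 0]
Event 6: SEND 1->0: VV[1][1]++ -> VV[1]=[4, 3], msg_vec=[4, 3]; VV[0]=max(VV[0],msg_vec) then VV[0][0]++ -> VV[0]=[6, 3]
Final vectors: VV[0]=[6, 3]; VV[1]=[4, 3]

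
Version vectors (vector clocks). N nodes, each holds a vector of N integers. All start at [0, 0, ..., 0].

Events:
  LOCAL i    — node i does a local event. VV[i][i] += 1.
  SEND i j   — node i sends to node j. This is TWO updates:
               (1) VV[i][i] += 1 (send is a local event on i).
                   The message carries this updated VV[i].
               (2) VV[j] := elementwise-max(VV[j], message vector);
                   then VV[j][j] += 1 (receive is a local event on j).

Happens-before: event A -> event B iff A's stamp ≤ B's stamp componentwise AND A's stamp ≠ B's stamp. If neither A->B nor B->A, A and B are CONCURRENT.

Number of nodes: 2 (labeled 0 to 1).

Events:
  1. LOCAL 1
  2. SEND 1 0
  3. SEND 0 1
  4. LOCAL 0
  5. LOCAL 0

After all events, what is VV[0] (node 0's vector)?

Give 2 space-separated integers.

Answer: 4 2

Derivation:
Initial: VV[0]=[0, 0]
Initial: VV[1]=[0, 0]
Event 1: LOCAL 1: VV[1][1]++ -> VV[1]=[0, 1]
Event 2: SEND 1->0: VV[1][1]++ -> VV[1]=[0, 2], msg_vec=[0, 2]; VV[0]=max(VV[0],msg_vec) then VV[0][0]++ -> VV[0]=[1, 2]
Event 3: SEND 0->1: VV[0][0]++ -> VV[0]=[2, 2], msg_vec=[2, 2]; VV[1]=max(VV[1],msg_vec) then VV[1][1]++ -> VV[1]=[2, 3]
Event 4: LOCAL 0: VV[0][0]++ -> VV[0]=[3, 2]
Event 5: LOCAL 0: VV[0][0]++ -> VV[0]=[4, 2]
Final vectors: VV[0]=[4, 2]; VV[1]=[2, 3]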